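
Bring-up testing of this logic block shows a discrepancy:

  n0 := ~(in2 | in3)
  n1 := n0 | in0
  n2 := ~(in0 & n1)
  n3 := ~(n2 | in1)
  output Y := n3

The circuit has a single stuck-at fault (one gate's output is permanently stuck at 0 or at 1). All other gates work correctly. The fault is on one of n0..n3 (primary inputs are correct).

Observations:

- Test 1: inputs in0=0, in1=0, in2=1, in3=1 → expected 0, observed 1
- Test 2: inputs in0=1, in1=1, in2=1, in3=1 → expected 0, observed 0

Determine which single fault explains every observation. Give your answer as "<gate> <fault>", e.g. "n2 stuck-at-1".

Fault-free values for test 1 (in0=0, in1=0, in2=1, in3=1): n0=0, n1=0, n2=1, n3=0, giving Y=0. Observed 1.
Test 1: faults giving observed 1 are {n2 stuck-at-0, n3 stuck-at-1}.
Test 2 (in0=1, in1=1, in2=1, in3=1): fault-free n0=0, n1=1, n2=0, n3=0 → 0; observed 0. Eliminates n3 stuck-at-1.
Only n2 stuck-at-0 is consistent with every test.

n2 stuck-at-0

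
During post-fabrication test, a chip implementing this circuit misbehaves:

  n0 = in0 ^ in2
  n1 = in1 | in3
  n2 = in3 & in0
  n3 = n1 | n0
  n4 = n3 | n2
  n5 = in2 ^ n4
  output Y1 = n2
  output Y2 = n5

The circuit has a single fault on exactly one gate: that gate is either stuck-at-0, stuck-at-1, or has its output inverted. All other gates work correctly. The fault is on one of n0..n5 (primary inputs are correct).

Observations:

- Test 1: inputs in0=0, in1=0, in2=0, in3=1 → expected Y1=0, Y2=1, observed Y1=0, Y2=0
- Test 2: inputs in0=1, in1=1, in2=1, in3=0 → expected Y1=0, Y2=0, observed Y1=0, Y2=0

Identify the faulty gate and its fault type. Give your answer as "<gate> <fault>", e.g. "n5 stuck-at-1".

Fault-free values for test 1 (in0=0, in1=0, in2=0, in3=1): n0=0, n1=1, n2=0, n3=1, n4=1, n5=1, giving Y1=0, Y2=1. Observed Y1=0, Y2=0.
Test 1: faults giving observed Y1=0, Y2=0 are {n1 stuck-at-0, n1 inverted output, n3 stuck-at-0, n3 inverted output, n4 stuck-at-0, n4 inverted output, n5 stuck-at-0, n5 inverted output}.
Test 2 (in0=1, in1=1, in2=1, in3=0): fault-free n0=0, n1=1, n2=0, n3=1, n4=1, n5=0 → Y1=0, Y2=0; observed Y1=0, Y2=0. Eliminates n1 stuck-at-0, n1 inverted output, n3 stuck-at-0, n3 inverted output, n4 stuck-at-0, n4 inverted output, n5 inverted output.
Only n5 stuck-at-0 is consistent with every test.

n5 stuck-at-0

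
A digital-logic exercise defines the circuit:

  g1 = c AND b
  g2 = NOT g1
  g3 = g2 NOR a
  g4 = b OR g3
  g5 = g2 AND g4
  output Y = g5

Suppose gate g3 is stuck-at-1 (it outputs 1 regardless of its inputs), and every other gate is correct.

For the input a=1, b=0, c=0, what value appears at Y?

1

Propagate with g3 forced: g1=0, g2=1, g3=1 [stuck-at-1], g4=1, g5=1.
So Y = 1. (Without the fault it would be 0.)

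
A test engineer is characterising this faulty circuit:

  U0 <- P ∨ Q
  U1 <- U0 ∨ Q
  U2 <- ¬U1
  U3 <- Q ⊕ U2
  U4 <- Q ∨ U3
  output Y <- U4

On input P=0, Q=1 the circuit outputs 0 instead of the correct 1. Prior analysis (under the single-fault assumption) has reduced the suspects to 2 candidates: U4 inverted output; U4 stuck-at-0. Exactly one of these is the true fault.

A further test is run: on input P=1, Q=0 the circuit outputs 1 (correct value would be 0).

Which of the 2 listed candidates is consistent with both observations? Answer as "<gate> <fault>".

Evaluate each candidate on input P=1, Q=0:
  U4 inverted output: U0=1, U1=1, U2=0, U3=0, U4=1 [inverted output] → 1 — matches
  U4 stuck-at-0: U0=1, U1=1, U2=0, U3=0, U4=0 [stuck-at-0] → 0 — eliminated
Only U4 inverted output reproduces the observed 1.

U4 inverted output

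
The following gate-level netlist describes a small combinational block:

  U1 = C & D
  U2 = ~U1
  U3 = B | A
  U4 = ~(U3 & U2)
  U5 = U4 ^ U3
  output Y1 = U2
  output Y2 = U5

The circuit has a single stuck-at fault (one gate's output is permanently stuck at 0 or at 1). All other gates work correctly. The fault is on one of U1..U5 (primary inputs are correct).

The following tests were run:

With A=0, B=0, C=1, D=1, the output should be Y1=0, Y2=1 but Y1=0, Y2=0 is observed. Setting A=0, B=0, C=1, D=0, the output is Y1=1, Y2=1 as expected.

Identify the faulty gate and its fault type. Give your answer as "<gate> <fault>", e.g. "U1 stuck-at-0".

Fault-free values for test 1 (A=0, B=0, C=1, D=1): U1=1, U2=0, U3=0, U4=1, U5=1, giving Y1=0, Y2=1. Observed Y1=0, Y2=0.
Test 1: faults giving observed Y1=0, Y2=0 are {U3 stuck-at-1, U4 stuck-at-0, U5 stuck-at-0}.
Test 2 (A=0, B=0, C=1, D=0): fault-free U1=0, U2=1, U3=0, U4=1, U5=1 → Y1=1, Y2=1; observed Y1=1, Y2=1. Eliminates U4 stuck-at-0, U5 stuck-at-0.
Only U3 stuck-at-1 is consistent with every test.

U3 stuck-at-1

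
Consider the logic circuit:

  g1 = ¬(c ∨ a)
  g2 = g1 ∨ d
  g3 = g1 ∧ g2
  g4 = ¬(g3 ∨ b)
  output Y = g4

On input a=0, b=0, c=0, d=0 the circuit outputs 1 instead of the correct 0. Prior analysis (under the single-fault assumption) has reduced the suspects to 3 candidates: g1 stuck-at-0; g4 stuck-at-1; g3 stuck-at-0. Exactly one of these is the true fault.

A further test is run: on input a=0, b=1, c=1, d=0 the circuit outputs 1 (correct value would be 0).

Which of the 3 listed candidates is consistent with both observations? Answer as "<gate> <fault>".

Evaluate each candidate on input a=0, b=1, c=1, d=0:
  g1 stuck-at-0: g1=0 [stuck-at-0], g2=0, g3=0, g4=0 → 0 — eliminated
  g4 stuck-at-1: g1=0, g2=0, g3=0, g4=1 [stuck-at-1] → 1 — matches
  g3 stuck-at-0: g1=0, g2=0, g3=0 [stuck-at-0], g4=0 → 0 — eliminated
Only g4 stuck-at-1 reproduces the observed 1.

g4 stuck-at-1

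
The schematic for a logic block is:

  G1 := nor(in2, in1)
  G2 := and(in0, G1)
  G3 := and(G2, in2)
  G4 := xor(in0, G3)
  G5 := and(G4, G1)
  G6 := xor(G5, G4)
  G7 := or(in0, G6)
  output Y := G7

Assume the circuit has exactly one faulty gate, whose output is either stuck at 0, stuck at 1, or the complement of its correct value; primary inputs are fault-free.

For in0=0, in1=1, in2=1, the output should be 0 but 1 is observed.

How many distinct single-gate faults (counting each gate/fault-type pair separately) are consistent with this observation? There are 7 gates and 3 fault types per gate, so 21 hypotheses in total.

Fault-free: G1=0, G2=0, G3=0, G4=0, G5=0, G6=0, G7=0 → 0. Observed 1.
  G1: none of the 3 fault types match ✗
  G2: stuck-at-1, inverted output ✓; others ✗
  G3: stuck-at-1, inverted output ✓; others ✗
  G4: stuck-at-1, inverted output ✓; others ✗
  G5: stuck-at-1, inverted output ✓; others ✗
  G6: stuck-at-1, inverted output ✓; others ✗
  G7: stuck-at-1, inverted output ✓; others ✗
Consistent faults: {G2 stuck-at-1, G2 inverted output, G3 stuck-at-1, G3 inverted output, G4 stuck-at-1, G4 inverted output, G5 stuck-at-1, G5 inverted output, G6 stuck-at-1, G6 inverted output, G7 stuck-at-1, G7 inverted output} — 12 in all.

12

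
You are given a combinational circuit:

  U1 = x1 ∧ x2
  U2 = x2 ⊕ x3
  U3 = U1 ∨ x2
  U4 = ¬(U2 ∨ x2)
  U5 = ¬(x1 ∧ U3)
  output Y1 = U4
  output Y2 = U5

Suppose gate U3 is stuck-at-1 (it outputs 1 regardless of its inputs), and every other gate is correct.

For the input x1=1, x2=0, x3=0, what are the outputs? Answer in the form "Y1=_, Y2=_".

Y1=1, Y2=0

Propagate with U3 forced: U1=0, U2=0, U3=1 [stuck-at-1], U4=1, U5=0.
So the outputs are Y1=1, Y2=0. (Without the fault they would be Y1=1, Y2=1.)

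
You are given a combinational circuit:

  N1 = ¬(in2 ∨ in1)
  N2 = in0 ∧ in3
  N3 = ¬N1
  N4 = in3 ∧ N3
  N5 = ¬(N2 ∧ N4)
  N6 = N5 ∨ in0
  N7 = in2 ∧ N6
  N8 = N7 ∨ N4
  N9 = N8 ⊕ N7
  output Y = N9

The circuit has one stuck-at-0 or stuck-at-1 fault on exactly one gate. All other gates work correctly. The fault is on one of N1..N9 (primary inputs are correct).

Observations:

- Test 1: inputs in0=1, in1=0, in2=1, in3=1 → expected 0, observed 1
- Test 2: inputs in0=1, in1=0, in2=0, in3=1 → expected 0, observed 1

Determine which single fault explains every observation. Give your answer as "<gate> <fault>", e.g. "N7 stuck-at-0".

Fault-free values for test 1 (in0=1, in1=0, in2=1, in3=1): N1=0, N2=1, N3=1, N4=1, N5=0, N6=1, N7=1, N8=1, N9=0, giving Y=0. Observed 1.
Test 1: faults giving observed 1 are {N6 stuck-at-0, N7 stuck-at-0, N8 stuck-at-0, N9 stuck-at-1}.
Test 2 (in0=1, in1=0, in2=0, in3=1): fault-free N1=1, N2=1, N3=0, N4=0, N5=1, N6=1, N7=0, N8=0, N9=0 → 0; observed 1. Eliminates N6 stuck-at-0, N7 stuck-at-0, N8 stuck-at-0.
Only N9 stuck-at-1 is consistent with every test.

N9 stuck-at-1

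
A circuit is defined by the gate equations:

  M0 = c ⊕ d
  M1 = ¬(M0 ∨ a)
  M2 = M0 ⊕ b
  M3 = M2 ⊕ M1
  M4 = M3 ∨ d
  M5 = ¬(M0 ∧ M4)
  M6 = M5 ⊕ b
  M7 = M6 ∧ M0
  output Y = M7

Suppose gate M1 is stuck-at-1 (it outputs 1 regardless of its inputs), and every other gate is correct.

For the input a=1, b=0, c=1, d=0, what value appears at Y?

Propagate with M1 forced: M0=1, M1=1 [stuck-at-1], M2=1, M3=0, M4=0, M5=1, M6=1, M7=1.
So Y = 1. (Without the fault it would be 0.)

1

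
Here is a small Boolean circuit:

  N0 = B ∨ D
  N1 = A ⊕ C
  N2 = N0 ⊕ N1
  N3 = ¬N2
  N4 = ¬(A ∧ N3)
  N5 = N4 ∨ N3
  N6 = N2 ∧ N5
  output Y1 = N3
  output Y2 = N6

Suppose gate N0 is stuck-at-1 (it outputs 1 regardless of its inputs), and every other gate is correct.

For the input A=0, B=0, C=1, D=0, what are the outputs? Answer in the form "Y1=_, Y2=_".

Y1=1, Y2=0

Propagate with N0 forced: N0=1 [stuck-at-1], N1=1, N2=0, N3=1, N4=1, N5=1, N6=0.
So the outputs are Y1=1, Y2=0. (Without the fault they would be Y1=0, Y2=1.)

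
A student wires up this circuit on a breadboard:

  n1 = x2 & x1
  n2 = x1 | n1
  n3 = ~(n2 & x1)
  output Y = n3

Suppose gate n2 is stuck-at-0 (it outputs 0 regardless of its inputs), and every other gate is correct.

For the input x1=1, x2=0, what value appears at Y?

1

Propagate with n2 forced: n1=0, n2=0 [stuck-at-0], n3=1.
So Y = 1. (Without the fault it would be 0.)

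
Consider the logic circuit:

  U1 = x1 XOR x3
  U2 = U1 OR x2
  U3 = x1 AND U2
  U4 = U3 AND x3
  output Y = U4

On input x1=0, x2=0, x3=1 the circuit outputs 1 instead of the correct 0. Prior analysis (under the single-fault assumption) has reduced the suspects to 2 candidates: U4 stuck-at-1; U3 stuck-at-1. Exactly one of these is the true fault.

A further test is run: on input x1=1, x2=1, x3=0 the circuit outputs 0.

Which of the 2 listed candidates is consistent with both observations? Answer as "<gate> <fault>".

U3 stuck-at-1

Evaluate each candidate on input x1=1, x2=1, x3=0:
  U4 stuck-at-1: U1=1, U2=1, U3=1, U4=1 [stuck-at-1] → 1 — eliminated
  U3 stuck-at-1: U1=1, U2=1, U3=1 [stuck-at-1], U4=0 → 0 — matches
Only U3 stuck-at-1 reproduces the observed 0.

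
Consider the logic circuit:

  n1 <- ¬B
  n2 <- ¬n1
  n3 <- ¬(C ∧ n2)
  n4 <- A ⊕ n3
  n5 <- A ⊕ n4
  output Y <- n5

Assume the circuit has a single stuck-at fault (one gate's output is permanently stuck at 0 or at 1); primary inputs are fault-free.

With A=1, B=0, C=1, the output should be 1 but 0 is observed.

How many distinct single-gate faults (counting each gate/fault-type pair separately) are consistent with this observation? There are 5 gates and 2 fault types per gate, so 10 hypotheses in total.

5

Fault-free: n1=1, n2=0, n3=1, n4=0, n5=1 → 1. Observed 0.
  n1 stuck-at-0: output 0 ✓
  n1 stuck-at-1: output 1 ✗
  n2 stuck-at-0: output 1 ✗
  n2 stuck-at-1: output 0 ✓
  n3 stuck-at-0: output 0 ✓
  n3 stuck-at-1: output 1 ✗
  n4 stuck-at-0: output 1 ✗
  n4 stuck-at-1: output 0 ✓
  n5 stuck-at-0: output 0 ✓
  n5 stuck-at-1: output 1 ✗
Consistent faults: {n1 stuck-at-0, n2 stuck-at-1, n3 stuck-at-0, n4 stuck-at-1, n5 stuck-at-0} — 5 in all.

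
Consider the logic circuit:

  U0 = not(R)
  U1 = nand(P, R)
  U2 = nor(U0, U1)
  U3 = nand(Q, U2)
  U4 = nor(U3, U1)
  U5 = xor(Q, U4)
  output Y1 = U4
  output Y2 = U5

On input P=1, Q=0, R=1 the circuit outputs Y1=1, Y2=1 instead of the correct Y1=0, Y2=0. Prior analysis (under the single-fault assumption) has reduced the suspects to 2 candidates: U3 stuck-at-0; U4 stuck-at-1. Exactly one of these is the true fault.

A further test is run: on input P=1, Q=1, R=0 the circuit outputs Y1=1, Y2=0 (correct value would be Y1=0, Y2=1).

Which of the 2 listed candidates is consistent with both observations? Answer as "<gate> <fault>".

U4 stuck-at-1

Evaluate each candidate on input P=1, Q=1, R=0:
  U3 stuck-at-0: U0=1, U1=1, U2=0, U3=0 [stuck-at-0], U4=0, U5=1 → Y1=0, Y2=1 — eliminated
  U4 stuck-at-1: U0=1, U1=1, U2=0, U3=1, U4=1 [stuck-at-1], U5=0 → Y1=1, Y2=0 — matches
Only U4 stuck-at-1 reproduces the observed Y1=1, Y2=0.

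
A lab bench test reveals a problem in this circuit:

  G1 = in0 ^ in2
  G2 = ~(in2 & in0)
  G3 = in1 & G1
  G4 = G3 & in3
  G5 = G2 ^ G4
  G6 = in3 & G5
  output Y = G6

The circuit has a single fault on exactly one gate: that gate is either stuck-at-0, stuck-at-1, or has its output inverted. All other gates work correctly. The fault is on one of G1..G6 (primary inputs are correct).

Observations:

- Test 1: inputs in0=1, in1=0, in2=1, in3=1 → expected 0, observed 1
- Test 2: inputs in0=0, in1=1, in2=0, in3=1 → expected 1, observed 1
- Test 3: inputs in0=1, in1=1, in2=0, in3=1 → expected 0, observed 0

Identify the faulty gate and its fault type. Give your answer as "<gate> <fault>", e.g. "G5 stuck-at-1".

Fault-free values for test 1 (in0=1, in1=0, in2=1, in3=1): G1=0, G2=0, G3=0, G4=0, G5=0, G6=0, giving Y=0. Observed 1.
Test 1: faults giving observed 1 are {G2 stuck-at-1, G2 inverted output, G3 stuck-at-1, G3 inverted output, G4 stuck-at-1, G4 inverted output, G5 stuck-at-1, G5 inverted output, G6 stuck-at-1, G6 inverted output}.
Test 2 (in0=0, in1=1, in2=0, in3=1): fault-free G1=0, G2=1, G3=0, G4=0, G5=1, G6=1 → 1; observed 1. Eliminates G2 inverted output, G3 stuck-at-1, G3 inverted output, G4 stuck-at-1, G4 inverted output, G5 inverted output, G6 inverted output.
Test 3 (in0=1, in1=1, in2=0, in3=1): fault-free G1=1, G2=1, G3=1, G4=1, G5=0, G6=0 → 0; observed 0. Eliminates G5 stuck-at-1, G6 stuck-at-1.
Only G2 stuck-at-1 is consistent with every test.

G2 stuck-at-1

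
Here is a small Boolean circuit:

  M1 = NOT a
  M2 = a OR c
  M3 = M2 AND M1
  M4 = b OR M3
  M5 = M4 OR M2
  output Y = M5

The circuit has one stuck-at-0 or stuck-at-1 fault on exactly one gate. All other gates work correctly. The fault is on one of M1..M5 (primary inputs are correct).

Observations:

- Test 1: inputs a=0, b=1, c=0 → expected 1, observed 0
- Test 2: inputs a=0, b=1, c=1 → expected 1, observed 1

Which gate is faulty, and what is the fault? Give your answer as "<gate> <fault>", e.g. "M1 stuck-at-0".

M4 stuck-at-0

Fault-free values for test 1 (a=0, b=1, c=0): M1=1, M2=0, M3=0, M4=1, M5=1, giving Y=1. Observed 0.
Test 1: faults giving observed 0 are {M4 stuck-at-0, M5 stuck-at-0}.
Test 2 (a=0, b=1, c=1): fault-free M1=1, M2=1, M3=1, M4=1, M5=1 → 1; observed 1. Eliminates M5 stuck-at-0.
Only M4 stuck-at-0 is consistent with every test.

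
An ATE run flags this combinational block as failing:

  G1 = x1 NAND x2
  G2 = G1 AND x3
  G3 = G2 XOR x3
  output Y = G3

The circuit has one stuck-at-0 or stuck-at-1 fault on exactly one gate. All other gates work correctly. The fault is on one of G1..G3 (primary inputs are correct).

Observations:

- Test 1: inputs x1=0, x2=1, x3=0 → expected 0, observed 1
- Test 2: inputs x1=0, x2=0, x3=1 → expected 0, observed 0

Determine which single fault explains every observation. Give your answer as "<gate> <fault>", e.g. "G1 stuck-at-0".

Fault-free values for test 1 (x1=0, x2=1, x3=0): G1=1, G2=0, G3=0, giving Y=0. Observed 1.
Test 1: faults giving observed 1 are {G2 stuck-at-1, G3 stuck-at-1}.
Test 2 (x1=0, x2=0, x3=1): fault-free G1=1, G2=1, G3=0 → 0; observed 0. Eliminates G3 stuck-at-1.
Only G2 stuck-at-1 is consistent with every test.

G2 stuck-at-1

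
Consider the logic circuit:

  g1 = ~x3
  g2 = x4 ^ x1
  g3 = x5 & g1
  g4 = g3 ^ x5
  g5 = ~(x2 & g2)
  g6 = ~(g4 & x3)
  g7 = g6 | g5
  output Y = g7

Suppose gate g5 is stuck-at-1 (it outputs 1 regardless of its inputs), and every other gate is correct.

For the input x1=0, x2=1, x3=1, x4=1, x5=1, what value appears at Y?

Propagate with g5 forced: g1=0, g2=1, g3=0, g4=1, g5=1 [stuck-at-1], g6=0, g7=1.
So Y = 1. (Without the fault it would be 0.)

1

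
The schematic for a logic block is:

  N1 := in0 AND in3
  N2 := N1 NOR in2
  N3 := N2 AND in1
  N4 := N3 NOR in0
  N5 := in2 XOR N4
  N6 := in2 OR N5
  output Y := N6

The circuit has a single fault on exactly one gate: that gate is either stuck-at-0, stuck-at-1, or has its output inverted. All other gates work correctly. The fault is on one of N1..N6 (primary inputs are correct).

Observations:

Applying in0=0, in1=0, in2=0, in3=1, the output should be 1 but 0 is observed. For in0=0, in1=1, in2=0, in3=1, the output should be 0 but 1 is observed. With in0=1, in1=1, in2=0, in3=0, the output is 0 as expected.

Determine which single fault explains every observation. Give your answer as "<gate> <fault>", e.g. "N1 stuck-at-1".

Fault-free values for test 1 (in0=0, in1=0, in2=0, in3=1): N1=0, N2=1, N3=0, N4=1, N5=1, N6=1, giving Y=1. Observed 0.
Test 1: faults giving observed 0 are {N3 stuck-at-1, N3 inverted output, N4 stuck-at-0, N4 inverted output, N5 stuck-at-0, N5 inverted output, N6 stuck-at-0, N6 inverted output}.
Test 2 (in0=0, in1=1, in2=0, in3=1): fault-free N1=0, N2=1, N3=1, N4=0, N5=0, N6=0 → 0; observed 1. Eliminates N3 stuck-at-1, N4 stuck-at-0, N5 stuck-at-0, N6 stuck-at-0.
Test 3 (in0=1, in1=1, in2=0, in3=0): fault-free N1=0, N2=1, N3=1, N4=0, N5=0, N6=0 → 0; observed 0. Eliminates N4 inverted output, N5 inverted output, N6 inverted output.
Only N3 inverted output is consistent with every test.

N3 inverted output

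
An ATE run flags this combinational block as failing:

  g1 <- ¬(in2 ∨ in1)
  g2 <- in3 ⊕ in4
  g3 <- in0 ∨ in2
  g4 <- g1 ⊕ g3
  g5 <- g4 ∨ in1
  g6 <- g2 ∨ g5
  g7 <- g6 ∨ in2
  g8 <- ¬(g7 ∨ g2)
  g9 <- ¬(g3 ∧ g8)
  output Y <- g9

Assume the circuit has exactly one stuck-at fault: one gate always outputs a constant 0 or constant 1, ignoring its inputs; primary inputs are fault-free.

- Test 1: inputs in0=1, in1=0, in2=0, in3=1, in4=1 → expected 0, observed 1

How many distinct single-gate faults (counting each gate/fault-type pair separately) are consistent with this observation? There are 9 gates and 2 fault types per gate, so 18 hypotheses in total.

9

Fault-free: g1=1, g2=0, g3=1, g4=0, g5=0, g6=0, g7=0, g8=1, g9=0 → 0. Observed 1.
  g1: stuck-at-0 ✓; others ✗
  g2: stuck-at-1 ✓; others ✗
  g3: stuck-at-0 ✓; others ✗
  g4: stuck-at-1 ✓; others ✗
  g5: stuck-at-1 ✓; others ✗
  g6: stuck-at-1 ✓; others ✗
  g7: stuck-at-1 ✓; others ✗
  g8: stuck-at-0 ✓; others ✗
  g9: stuck-at-1 ✓; others ✗
Consistent faults: {g1 stuck-at-0, g2 stuck-at-1, g3 stuck-at-0, g4 stuck-at-1, g5 stuck-at-1, g6 stuck-at-1, g7 stuck-at-1, g8 stuck-at-0, g9 stuck-at-1} — 9 in all.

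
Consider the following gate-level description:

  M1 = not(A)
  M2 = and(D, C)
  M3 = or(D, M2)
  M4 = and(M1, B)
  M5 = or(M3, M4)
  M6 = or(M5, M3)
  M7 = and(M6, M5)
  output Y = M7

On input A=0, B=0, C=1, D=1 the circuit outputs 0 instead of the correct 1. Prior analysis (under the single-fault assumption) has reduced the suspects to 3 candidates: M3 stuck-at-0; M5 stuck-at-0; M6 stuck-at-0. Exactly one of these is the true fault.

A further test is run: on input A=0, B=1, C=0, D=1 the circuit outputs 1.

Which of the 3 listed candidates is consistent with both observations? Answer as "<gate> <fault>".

Evaluate each candidate on input A=0, B=1, C=0, D=1:
  M3 stuck-at-0: M1=1, M2=0, M3=0 [stuck-at-0], M4=1, M5=1, M6=1, M7=1 → 1 — matches
  M5 stuck-at-0: M1=1, M2=0, M3=1, M4=1, M5=0 [stuck-at-0], M6=1, M7=0 → 0 — eliminated
  M6 stuck-at-0: M1=1, M2=0, M3=1, M4=1, M5=1, M6=0 [stuck-at-0], M7=0 → 0 — eliminated
Only M3 stuck-at-0 reproduces the observed 1.

M3 stuck-at-0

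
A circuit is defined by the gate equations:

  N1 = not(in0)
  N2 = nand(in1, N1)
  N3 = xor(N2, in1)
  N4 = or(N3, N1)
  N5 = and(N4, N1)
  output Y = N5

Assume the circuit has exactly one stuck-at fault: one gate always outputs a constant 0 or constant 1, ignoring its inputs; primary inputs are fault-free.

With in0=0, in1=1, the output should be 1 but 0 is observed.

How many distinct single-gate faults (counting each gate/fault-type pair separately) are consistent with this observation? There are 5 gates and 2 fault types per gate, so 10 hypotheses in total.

3

Fault-free: N1=1, N2=0, N3=1, N4=1, N5=1 → 1. Observed 0.
  N1 stuck-at-0: output 0 ✓
  N1 stuck-at-1: output 1 ✗
  N2 stuck-at-0: output 1 ✗
  N2 stuck-at-1: output 1 ✗
  N3 stuck-at-0: output 1 ✗
  N3 stuck-at-1: output 1 ✗
  N4 stuck-at-0: output 0 ✓
  N4 stuck-at-1: output 1 ✗
  N5 stuck-at-0: output 0 ✓
  N5 stuck-at-1: output 1 ✗
Consistent faults: {N1 stuck-at-0, N4 stuck-at-0, N5 stuck-at-0} — 3 in all.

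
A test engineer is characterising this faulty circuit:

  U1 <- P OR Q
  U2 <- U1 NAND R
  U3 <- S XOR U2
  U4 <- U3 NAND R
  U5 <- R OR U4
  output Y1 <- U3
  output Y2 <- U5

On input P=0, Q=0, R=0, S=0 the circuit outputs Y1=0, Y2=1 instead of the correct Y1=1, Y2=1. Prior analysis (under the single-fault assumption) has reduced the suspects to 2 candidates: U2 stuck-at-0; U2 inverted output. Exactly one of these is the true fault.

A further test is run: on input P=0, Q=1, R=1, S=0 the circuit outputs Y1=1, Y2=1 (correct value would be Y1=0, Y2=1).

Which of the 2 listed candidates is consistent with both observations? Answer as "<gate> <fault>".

Evaluate each candidate on input P=0, Q=1, R=1, S=0:
  U2 stuck-at-0: U1=1, U2=0 [stuck-at-0], U3=0, U4=1, U5=1 → Y1=0, Y2=1 — eliminated
  U2 inverted output: U1=1, U2=1 [inverted output], U3=1, U4=0, U5=1 → Y1=1, Y2=1 — matches
Only U2 inverted output reproduces the observed Y1=1, Y2=1.

U2 inverted output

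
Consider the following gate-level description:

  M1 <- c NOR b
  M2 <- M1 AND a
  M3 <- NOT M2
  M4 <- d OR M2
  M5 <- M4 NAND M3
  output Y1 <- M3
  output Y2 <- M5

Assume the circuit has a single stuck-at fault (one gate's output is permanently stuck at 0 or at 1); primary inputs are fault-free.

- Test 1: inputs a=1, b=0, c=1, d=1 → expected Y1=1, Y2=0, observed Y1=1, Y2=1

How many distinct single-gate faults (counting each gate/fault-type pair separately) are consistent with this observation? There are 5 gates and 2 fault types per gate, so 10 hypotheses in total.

Fault-free: M1=0, M2=0, M3=1, M4=1, M5=0 → Y1=1, Y2=0. Observed Y1=1, Y2=1.
  M1 stuck-at-0: output Y1=1, Y2=0 ✗
  M1 stuck-at-1: output Y1=0, Y2=1 ✗
  M2 stuck-at-0: output Y1=1, Y2=0 ✗
  M2 stuck-at-1: output Y1=0, Y2=1 ✗
  M3 stuck-at-0: output Y1=0, Y2=1 ✗
  M3 stuck-at-1: output Y1=1, Y2=0 ✗
  M4 stuck-at-0: output Y1=1, Y2=1 ✓
  M4 stuck-at-1: output Y1=1, Y2=0 ✗
  M5 stuck-at-0: output Y1=1, Y2=0 ✗
  M5 stuck-at-1: output Y1=1, Y2=1 ✓
Consistent faults: {M4 stuck-at-0, M5 stuck-at-1} — 2 in all.

2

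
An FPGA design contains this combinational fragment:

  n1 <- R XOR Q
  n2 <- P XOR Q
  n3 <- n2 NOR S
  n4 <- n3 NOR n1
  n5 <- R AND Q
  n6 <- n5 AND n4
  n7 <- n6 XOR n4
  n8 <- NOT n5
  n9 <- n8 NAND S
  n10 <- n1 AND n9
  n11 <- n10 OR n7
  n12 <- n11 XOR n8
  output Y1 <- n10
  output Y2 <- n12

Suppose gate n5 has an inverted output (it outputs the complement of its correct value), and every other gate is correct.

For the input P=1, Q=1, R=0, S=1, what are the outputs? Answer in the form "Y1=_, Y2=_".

Y1=1, Y2=1

Propagate with n5 forced: n1=1, n2=0, n3=0, n4=0, n5=1 [inverted output], n6=0, n7=0, n8=0, n9=1, n10=1, n11=1, n12=1.
So the outputs are Y1=1, Y2=1. (Without the fault they would be Y1=0, Y2=1.)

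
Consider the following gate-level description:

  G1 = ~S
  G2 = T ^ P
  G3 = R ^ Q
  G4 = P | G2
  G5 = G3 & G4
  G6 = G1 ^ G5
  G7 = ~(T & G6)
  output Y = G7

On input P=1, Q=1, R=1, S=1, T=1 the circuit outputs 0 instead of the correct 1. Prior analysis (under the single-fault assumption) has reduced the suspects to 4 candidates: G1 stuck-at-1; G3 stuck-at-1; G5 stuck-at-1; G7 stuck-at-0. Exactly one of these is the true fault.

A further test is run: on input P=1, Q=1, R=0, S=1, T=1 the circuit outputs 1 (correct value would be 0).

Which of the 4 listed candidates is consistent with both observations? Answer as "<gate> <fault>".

G1 stuck-at-1

Evaluate each candidate on input P=1, Q=1, R=0, S=1, T=1:
  G1 stuck-at-1: G1=1 [stuck-at-1], G2=0, G3=1, G4=1, G5=1, G6=0, G7=1 → 1 — matches
  G3 stuck-at-1: G1=0, G2=0, G3=1 [stuck-at-1], G4=1, G5=1, G6=1, G7=0 → 0 — eliminated
  G5 stuck-at-1: G1=0, G2=0, G3=1, G4=1, G5=1 [stuck-at-1], G6=1, G7=0 → 0 — eliminated
  G7 stuck-at-0: G1=0, G2=0, G3=1, G4=1, G5=1, G6=1, G7=0 [stuck-at-0] → 0 — eliminated
Only G1 stuck-at-1 reproduces the observed 1.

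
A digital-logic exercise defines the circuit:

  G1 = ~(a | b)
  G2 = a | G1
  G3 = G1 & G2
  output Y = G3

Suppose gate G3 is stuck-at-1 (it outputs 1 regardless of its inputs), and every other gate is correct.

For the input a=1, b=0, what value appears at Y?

1

Propagate with G3 forced: G1=0, G2=1, G3=1 [stuck-at-1].
So Y = 1. (Without the fault it would be 0.)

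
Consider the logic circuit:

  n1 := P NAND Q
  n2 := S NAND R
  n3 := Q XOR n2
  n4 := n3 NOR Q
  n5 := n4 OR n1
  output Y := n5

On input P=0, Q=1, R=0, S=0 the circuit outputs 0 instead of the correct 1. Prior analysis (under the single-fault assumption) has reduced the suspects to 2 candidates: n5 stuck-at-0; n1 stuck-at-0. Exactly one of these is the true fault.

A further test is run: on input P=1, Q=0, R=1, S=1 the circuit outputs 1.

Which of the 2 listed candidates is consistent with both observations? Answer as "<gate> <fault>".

n1 stuck-at-0

Evaluate each candidate on input P=1, Q=0, R=1, S=1:
  n5 stuck-at-0: n1=1, n2=0, n3=0, n4=1, n5=0 [stuck-at-0] → 0 — eliminated
  n1 stuck-at-0: n1=0 [stuck-at-0], n2=0, n3=0, n4=1, n5=1 → 1 — matches
Only n1 stuck-at-0 reproduces the observed 1.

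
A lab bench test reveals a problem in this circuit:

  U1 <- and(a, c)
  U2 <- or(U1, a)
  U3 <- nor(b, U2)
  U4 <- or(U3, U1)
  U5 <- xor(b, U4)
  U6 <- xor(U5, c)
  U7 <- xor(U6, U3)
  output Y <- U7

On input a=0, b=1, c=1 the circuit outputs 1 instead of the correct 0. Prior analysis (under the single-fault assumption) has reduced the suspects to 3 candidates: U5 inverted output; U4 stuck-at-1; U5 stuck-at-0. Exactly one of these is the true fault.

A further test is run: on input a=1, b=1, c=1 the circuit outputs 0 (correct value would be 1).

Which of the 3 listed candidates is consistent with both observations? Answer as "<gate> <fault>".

U5 inverted output

Evaluate each candidate on input a=1, b=1, c=1:
  U5 inverted output: U1=1, U2=1, U3=0, U4=1, U5=1 [inverted output], U6=0, U7=0 → 0 — matches
  U4 stuck-at-1: U1=1, U2=1, U3=0, U4=1 [stuck-at-1], U5=0, U6=1, U7=1 → 1 — eliminated
  U5 stuck-at-0: U1=1, U2=1, U3=0, U4=1, U5=0 [stuck-at-0], U6=1, U7=1 → 1 — eliminated
Only U5 inverted output reproduces the observed 0.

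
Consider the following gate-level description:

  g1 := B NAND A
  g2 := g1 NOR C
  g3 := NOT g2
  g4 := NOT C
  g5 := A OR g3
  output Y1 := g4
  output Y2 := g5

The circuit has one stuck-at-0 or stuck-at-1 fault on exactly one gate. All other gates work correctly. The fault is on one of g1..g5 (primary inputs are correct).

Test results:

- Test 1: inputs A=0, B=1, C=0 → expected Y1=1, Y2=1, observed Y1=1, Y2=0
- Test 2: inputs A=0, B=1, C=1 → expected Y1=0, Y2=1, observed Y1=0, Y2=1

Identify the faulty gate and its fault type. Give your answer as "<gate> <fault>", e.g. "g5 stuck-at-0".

g1 stuck-at-0

Fault-free values for test 1 (A=0, B=1, C=0): g1=1, g2=0, g3=1, g4=1, g5=1, giving Y1=1, Y2=1. Observed Y1=1, Y2=0.
Test 1: faults giving observed Y1=1, Y2=0 are {g1 stuck-at-0, g2 stuck-at-1, g3 stuck-at-0, g5 stuck-at-0}.
Test 2 (A=0, B=1, C=1): fault-free g1=1, g2=0, g3=1, g4=0, g5=1 → Y1=0, Y2=1; observed Y1=0, Y2=1. Eliminates g2 stuck-at-1, g3 stuck-at-0, g5 stuck-at-0.
Only g1 stuck-at-0 is consistent with every test.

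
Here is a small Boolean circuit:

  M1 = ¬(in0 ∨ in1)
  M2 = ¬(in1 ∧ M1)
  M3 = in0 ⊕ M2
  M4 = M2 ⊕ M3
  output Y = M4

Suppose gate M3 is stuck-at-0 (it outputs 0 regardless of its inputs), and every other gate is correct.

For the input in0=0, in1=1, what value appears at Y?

1

Propagate with M3 forced: M1=0, M2=1, M3=0 [stuck-at-0], M4=1.
So Y = 1. (Without the fault it would be 0.)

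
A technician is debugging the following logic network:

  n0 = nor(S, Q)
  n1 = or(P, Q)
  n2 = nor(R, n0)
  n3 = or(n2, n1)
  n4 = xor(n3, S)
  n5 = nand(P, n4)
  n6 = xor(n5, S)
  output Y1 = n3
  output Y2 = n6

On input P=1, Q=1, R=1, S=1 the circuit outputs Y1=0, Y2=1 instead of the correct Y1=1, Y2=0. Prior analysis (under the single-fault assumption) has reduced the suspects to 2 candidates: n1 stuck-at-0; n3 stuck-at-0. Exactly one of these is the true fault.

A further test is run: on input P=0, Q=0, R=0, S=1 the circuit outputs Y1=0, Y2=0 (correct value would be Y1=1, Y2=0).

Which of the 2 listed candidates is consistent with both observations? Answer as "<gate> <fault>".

n3 stuck-at-0

Evaluate each candidate on input P=0, Q=0, R=0, S=1:
  n1 stuck-at-0: n0=0, n1=0 [stuck-at-0], n2=1, n3=1, n4=0, n5=1, n6=0 → Y1=1, Y2=0 — eliminated
  n3 stuck-at-0: n0=0, n1=0, n2=1, n3=0 [stuck-at-0], n4=1, n5=1, n6=0 → Y1=0, Y2=0 — matches
Only n3 stuck-at-0 reproduces the observed Y1=0, Y2=0.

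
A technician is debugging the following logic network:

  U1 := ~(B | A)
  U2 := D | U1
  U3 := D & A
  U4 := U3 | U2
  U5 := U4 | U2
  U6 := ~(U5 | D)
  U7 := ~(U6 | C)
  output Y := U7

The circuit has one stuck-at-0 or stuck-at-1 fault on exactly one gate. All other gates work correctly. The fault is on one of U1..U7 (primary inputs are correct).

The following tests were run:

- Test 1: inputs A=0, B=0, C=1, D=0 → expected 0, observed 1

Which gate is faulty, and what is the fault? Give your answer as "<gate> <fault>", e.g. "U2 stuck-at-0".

U7 stuck-at-1

Fault-free values for test 1 (A=0, B=0, C=1, D=0): U1=1, U2=1, U3=0, U4=1, U5=1, U6=0, U7=0, giving Y=0. Observed 1.
Test 1: faults giving observed 1 are {U7 stuck-at-1}.
Only U7 stuck-at-1 is consistent with every test.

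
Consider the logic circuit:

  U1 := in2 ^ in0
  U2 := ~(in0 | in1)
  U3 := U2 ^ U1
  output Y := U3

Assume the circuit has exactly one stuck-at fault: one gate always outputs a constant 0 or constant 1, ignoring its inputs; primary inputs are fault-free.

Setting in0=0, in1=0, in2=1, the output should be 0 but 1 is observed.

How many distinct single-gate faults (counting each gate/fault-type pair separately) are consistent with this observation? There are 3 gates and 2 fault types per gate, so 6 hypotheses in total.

Fault-free: U1=1, U2=1, U3=0 → 0. Observed 1.
  U1 stuck-at-0: output 1 ✓
  U1 stuck-at-1: output 0 ✗
  U2 stuck-at-0: output 1 ✓
  U2 stuck-at-1: output 0 ✗
  U3 stuck-at-0: output 0 ✗
  U3 stuck-at-1: output 1 ✓
Consistent faults: {U1 stuck-at-0, U2 stuck-at-0, U3 stuck-at-1} — 3 in all.

3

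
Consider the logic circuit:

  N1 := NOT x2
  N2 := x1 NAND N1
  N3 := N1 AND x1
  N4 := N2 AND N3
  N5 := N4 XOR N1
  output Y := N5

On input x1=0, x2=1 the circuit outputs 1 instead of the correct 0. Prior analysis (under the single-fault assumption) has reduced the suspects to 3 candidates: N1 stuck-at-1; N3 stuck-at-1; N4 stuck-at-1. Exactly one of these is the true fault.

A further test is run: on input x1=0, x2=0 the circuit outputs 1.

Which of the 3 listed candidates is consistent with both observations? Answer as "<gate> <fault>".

Evaluate each candidate on input x1=0, x2=0:
  N1 stuck-at-1: N1=1 [stuck-at-1], N2=1, N3=0, N4=0, N5=1 → 1 — matches
  N3 stuck-at-1: N1=1, N2=1, N3=1 [stuck-at-1], N4=1, N5=0 → 0 — eliminated
  N4 stuck-at-1: N1=1, N2=1, N3=0, N4=1 [stuck-at-1], N5=0 → 0 — eliminated
Only N1 stuck-at-1 reproduces the observed 1.

N1 stuck-at-1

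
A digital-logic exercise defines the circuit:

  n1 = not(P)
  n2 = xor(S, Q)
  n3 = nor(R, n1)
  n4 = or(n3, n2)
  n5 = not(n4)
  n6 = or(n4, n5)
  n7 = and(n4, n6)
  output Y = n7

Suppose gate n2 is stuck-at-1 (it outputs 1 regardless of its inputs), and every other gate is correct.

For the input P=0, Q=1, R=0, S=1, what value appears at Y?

Propagate with n2 forced: n1=1, n2=1 [stuck-at-1], n3=0, n4=1, n5=0, n6=1, n7=1.
So Y = 1. (Without the fault it would be 0.)

1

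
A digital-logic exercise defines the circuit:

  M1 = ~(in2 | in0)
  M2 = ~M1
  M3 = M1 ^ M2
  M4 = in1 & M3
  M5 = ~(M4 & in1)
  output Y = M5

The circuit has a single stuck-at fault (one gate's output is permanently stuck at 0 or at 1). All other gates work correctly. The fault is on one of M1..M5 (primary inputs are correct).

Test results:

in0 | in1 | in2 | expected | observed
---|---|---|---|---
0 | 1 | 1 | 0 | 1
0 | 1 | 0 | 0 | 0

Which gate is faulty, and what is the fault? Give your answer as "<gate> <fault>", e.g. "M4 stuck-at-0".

Fault-free values for test 1 (in0=0, in1=1, in2=1): M1=0, M2=1, M3=1, M4=1, M5=0, giving Y=0. Observed 1.
Test 1: faults giving observed 1 are {M2 stuck-at-0, M3 stuck-at-0, M4 stuck-at-0, M5 stuck-at-1}.
Test 2 (in0=0, in1=1, in2=0): fault-free M1=1, M2=0, M3=1, M4=1, M5=0 → 0; observed 0. Eliminates M3 stuck-at-0, M4 stuck-at-0, M5 stuck-at-1.
Only M2 stuck-at-0 is consistent with every test.

M2 stuck-at-0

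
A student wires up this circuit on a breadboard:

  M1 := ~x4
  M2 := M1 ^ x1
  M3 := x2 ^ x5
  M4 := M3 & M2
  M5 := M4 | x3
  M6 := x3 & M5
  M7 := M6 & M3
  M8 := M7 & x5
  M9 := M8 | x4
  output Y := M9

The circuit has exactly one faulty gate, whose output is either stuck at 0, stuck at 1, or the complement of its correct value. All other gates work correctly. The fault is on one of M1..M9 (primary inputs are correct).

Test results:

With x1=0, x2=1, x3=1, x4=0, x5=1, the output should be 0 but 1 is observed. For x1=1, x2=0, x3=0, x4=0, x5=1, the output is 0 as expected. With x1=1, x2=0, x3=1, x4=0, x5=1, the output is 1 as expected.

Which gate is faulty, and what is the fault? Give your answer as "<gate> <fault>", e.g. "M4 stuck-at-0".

M3 stuck-at-1

Fault-free values for test 1 (x1=0, x2=1, x3=1, x4=0, x5=1): M1=1, M2=1, M3=0, M4=0, M5=1, M6=1, M7=0, M8=0, M9=0, giving Y=0. Observed 1.
Test 1: faults giving observed 1 are {M3 stuck-at-1, M3 inverted output, M7 stuck-at-1, M7 inverted output, M8 stuck-at-1, M8 inverted output, M9 stuck-at-1, M9 inverted output}.
Test 2 (x1=1, x2=0, x3=0, x4=0, x5=1): fault-free M1=1, M2=0, M3=1, M4=0, M5=0, M6=0, M7=0, M8=0, M9=0 → 0; observed 0. Eliminates M7 stuck-at-1, M7 inverted output, M8 stuck-at-1, M8 inverted output, M9 stuck-at-1, M9 inverted output.
Test 3 (x1=1, x2=0, x3=1, x4=0, x5=1): fault-free M1=1, M2=0, M3=1, M4=0, M5=1, M6=1, M7=1, M8=1, M9=1 → 1; observed 1. Eliminates M3 inverted output.
Only M3 stuck-at-1 is consistent with every test.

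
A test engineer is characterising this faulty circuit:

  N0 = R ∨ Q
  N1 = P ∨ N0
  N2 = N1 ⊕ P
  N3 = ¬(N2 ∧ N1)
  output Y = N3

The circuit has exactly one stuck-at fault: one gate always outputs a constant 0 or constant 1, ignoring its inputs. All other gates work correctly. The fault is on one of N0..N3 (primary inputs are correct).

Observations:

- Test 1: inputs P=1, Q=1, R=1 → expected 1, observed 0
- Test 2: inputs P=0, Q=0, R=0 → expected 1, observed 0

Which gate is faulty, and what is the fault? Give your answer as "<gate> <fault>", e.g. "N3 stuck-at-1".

N3 stuck-at-0

Fault-free values for test 1 (P=1, Q=1, R=1): N0=1, N1=1, N2=0, N3=1, giving Y=1. Observed 0.
Test 1: faults giving observed 0 are {N2 stuck-at-1, N3 stuck-at-0}.
Test 2 (P=0, Q=0, R=0): fault-free N0=0, N1=0, N2=0, N3=1 → 1; observed 0. Eliminates N2 stuck-at-1.
Only N3 stuck-at-0 is consistent with every test.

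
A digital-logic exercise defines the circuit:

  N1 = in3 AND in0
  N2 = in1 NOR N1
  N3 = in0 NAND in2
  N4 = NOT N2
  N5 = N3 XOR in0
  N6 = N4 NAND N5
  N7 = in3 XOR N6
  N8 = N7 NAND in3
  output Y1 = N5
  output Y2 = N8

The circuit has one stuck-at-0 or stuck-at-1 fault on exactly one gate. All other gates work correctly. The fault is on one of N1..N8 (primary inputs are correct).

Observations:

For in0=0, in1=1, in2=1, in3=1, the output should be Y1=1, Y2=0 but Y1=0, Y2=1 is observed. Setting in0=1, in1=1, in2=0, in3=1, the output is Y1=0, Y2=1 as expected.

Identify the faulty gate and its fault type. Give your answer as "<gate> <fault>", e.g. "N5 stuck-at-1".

Fault-free values for test 1 (in0=0, in1=1, in2=1, in3=1): N1=0, N2=0, N3=1, N4=1, N5=1, N6=0, N7=1, N8=0, giving Y1=1, Y2=0. Observed Y1=0, Y2=1.
Test 1: faults giving observed Y1=0, Y2=1 are {N3 stuck-at-0, N5 stuck-at-0}.
Test 2 (in0=1, in1=1, in2=0, in3=1): fault-free N1=1, N2=0, N3=1, N4=1, N5=0, N6=1, N7=0, N8=1 → Y1=0, Y2=1; observed Y1=0, Y2=1. Eliminates N3 stuck-at-0.
Only N5 stuck-at-0 is consistent with every test.

N5 stuck-at-0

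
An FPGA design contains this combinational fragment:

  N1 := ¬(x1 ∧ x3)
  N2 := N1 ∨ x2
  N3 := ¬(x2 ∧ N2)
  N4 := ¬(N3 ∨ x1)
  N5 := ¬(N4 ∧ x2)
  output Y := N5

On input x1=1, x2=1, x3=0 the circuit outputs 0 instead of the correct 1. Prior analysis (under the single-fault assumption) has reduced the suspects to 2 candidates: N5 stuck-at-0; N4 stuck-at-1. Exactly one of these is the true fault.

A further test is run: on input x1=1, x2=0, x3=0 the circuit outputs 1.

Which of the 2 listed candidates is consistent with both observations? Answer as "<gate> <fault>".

Evaluate each candidate on input x1=1, x2=0, x3=0:
  N5 stuck-at-0: N1=1, N2=1, N3=1, N4=0, N5=0 [stuck-at-0] → 0 — eliminated
  N4 stuck-at-1: N1=1, N2=1, N3=1, N4=1 [stuck-at-1], N5=1 → 1 — matches
Only N4 stuck-at-1 reproduces the observed 1.

N4 stuck-at-1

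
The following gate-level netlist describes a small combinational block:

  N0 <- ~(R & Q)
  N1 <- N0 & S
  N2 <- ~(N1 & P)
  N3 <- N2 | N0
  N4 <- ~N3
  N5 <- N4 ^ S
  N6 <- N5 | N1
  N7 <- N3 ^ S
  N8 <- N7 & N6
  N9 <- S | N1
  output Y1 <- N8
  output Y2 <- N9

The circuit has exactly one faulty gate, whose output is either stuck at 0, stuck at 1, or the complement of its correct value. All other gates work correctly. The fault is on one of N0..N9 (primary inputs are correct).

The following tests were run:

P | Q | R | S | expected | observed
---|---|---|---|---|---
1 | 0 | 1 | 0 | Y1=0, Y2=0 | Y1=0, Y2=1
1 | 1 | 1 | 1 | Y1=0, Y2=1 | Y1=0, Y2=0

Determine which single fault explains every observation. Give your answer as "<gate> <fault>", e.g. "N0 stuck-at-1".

Fault-free values for test 1 (P=1, Q=0, R=1, S=0): N0=1, N1=0, N2=1, N3=1, N4=0, N5=0, N6=0, N7=1, N8=0, N9=0, giving Y1=0, Y2=0. Observed Y1=0, Y2=1.
Test 1: faults giving observed Y1=0, Y2=1 are {N9 stuck-at-1, N9 inverted output}.
Test 2 (P=1, Q=1, R=1, S=1): fault-free N0=0, N1=0, N2=1, N3=1, N4=0, N5=1, N6=1, N7=0, N8=0, N9=1 → Y1=0, Y2=1; observed Y1=0, Y2=0. Eliminates N9 stuck-at-1.
Only N9 inverted output is consistent with every test.

N9 inverted output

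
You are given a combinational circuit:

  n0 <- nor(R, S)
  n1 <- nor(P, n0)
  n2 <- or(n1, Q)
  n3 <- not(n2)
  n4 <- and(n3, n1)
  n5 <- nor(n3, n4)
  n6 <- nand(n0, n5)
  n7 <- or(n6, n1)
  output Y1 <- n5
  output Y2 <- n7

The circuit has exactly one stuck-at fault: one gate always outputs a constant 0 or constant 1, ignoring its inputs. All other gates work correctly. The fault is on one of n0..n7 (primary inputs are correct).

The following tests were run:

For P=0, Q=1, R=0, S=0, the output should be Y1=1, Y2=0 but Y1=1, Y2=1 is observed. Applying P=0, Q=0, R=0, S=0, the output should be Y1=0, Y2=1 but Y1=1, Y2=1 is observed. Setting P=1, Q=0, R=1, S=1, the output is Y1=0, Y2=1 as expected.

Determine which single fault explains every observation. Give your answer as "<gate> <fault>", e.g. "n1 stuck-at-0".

Fault-free values for test 1 (P=0, Q=1, R=0, S=0): n0=1, n1=0, n2=1, n3=0, n4=0, n5=1, n6=0, n7=0, giving Y1=1, Y2=0. Observed Y1=1, Y2=1.
Test 1: faults giving observed Y1=1, Y2=1 are {n0 stuck-at-0, n1 stuck-at-1, n6 stuck-at-1, n7 stuck-at-1}.
Test 2 (P=0, Q=0, R=0, S=0): fault-free n0=1, n1=0, n2=0, n3=1, n4=0, n5=0, n6=1, n7=1 → Y1=0, Y2=1; observed Y1=1, Y2=1. Eliminates n6 stuck-at-1, n7 stuck-at-1.
Test 3 (P=1, Q=0, R=1, S=1): fault-free n0=0, n1=0, n2=0, n3=1, n4=0, n5=0, n6=1, n7=1 → Y1=0, Y2=1; observed Y1=0, Y2=1. Eliminates n1 stuck-at-1.
Only n0 stuck-at-0 is consistent with every test.

n0 stuck-at-0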